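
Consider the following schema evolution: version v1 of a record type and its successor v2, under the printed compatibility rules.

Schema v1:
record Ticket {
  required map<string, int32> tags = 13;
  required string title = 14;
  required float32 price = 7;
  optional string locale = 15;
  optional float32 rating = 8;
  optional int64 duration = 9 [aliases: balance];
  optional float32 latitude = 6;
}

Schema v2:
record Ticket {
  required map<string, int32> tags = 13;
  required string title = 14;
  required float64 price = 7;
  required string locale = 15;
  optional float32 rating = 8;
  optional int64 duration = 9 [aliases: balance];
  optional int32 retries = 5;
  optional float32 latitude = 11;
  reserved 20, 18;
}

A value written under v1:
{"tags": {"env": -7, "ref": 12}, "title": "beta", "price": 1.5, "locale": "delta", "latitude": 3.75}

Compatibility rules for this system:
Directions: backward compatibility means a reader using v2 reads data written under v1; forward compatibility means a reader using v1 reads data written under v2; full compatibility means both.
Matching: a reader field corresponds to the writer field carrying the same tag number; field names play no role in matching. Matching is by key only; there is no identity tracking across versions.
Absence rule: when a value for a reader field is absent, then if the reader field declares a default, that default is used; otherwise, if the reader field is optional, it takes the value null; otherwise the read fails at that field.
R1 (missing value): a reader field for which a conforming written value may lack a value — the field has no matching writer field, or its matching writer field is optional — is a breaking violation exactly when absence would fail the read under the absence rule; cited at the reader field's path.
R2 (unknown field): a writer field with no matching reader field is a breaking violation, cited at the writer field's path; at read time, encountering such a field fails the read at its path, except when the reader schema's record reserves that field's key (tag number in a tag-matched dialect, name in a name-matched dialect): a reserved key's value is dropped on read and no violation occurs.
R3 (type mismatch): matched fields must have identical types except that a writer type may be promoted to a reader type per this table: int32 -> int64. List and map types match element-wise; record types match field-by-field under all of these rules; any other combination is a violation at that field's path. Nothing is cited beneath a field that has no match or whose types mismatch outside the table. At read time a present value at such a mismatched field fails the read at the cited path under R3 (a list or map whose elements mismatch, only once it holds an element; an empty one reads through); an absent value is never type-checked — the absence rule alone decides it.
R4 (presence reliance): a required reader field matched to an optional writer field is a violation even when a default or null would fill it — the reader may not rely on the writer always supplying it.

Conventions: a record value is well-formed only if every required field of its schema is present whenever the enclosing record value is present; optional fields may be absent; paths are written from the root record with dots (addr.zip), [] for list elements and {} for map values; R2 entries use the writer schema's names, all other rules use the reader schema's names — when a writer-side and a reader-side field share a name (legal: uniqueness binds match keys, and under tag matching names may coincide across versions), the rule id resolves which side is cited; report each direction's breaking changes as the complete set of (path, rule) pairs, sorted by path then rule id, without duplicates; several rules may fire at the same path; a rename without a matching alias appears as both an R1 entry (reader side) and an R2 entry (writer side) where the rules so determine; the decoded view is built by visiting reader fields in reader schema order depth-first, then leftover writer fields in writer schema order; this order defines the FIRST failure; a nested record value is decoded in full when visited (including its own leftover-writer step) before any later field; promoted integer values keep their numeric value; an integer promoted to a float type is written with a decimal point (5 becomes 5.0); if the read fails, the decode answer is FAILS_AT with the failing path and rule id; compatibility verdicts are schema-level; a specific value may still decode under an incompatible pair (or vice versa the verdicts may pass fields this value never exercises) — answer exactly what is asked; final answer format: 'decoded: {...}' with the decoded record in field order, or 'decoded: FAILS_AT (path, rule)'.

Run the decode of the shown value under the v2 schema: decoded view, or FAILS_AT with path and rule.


arrows below run writer -> reader for Ticket
migrating the Ticket value to v2:
  tags := {"env": -7, "ref": 12}
  title := "beta"
  read fails at price under R3
  => FAILS_AT (price, R3)
ruling out the remaining Ticket differences:
  field locale in record Ticket: optional changed to required -> affects the rule determinations only; this particular Ticket value decodes identically
  field latitude in record Ticket: tag 6 changed to 11 -> affects the rule determinations only; this particular Ticket value decodes identically
  added field retries to record Ticket: optional int32, tag 5 (in v2 it sits immediately before latitude) -> affects the rule determinations only; this particular Ticket value decodes identically

decoded: FAILS_AT (price, R3)


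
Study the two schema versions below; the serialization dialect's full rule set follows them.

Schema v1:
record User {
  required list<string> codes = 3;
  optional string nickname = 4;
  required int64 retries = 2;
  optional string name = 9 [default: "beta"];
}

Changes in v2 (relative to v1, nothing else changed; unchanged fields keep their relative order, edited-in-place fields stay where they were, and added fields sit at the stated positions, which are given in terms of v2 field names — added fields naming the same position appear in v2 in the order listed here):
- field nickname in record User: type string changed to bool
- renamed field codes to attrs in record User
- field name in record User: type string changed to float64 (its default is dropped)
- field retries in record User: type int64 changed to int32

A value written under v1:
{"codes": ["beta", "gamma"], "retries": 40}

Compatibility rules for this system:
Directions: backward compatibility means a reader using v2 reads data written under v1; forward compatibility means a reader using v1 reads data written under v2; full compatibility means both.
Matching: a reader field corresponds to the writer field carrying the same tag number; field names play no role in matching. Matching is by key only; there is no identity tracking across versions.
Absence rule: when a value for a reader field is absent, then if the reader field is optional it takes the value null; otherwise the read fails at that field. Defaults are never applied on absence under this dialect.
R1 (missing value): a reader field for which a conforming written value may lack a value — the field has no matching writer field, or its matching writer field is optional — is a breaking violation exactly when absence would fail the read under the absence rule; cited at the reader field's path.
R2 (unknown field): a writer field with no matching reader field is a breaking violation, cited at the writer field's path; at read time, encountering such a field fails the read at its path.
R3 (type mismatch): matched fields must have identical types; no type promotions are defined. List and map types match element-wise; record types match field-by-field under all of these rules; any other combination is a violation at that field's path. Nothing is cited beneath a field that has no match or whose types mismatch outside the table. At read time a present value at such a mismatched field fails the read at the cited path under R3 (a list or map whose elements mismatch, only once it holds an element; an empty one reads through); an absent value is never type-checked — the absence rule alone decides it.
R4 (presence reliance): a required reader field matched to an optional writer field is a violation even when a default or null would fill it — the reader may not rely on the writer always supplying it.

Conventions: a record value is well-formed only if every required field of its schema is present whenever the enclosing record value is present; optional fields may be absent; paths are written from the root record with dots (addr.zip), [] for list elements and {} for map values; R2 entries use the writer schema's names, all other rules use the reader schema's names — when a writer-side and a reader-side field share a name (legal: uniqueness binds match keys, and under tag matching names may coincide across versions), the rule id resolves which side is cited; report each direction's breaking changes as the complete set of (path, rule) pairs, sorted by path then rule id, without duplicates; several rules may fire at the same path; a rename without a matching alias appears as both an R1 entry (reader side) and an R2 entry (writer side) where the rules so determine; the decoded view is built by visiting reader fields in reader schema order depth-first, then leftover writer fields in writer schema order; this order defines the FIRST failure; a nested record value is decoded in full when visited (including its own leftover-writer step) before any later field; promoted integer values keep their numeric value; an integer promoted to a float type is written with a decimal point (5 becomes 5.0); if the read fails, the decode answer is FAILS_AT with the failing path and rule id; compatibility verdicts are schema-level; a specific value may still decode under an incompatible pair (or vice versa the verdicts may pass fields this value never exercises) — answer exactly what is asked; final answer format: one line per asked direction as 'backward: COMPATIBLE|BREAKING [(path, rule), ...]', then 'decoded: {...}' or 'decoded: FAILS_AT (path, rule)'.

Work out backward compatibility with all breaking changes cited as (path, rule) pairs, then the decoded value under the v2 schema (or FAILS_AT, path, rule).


backward: BREAKING [(name, R3), (nickname, R3), (retries, R3)]; decoded: FAILS_AT (retries, R3)

arrows below run writer -> reader for User
backward analysis of User with v2 as reader and v1 as writer:
  attrs: paired with writer codes (list<string> -> list<string>; writer required)
  nickname: paired with writer nickname (string -> bool; writer optional)
  retries: paired with writer retries (int64 -> int32; writer required)
  name: paired with writer name (string -> float64; writer optional)
  violation R3 at name
  violation R3 at nickname
  violation R3 at retries
  => backward verdict for User: BREAKING, 3 violation(s)
migrating the User value to v2:
  attrs := ["beta", "gamma"] (from writer codes)
  nickname := null (absent, optional -> null)
  read fails at retries under R3
  => FAILS_AT (retries, R3)
diffs on User not affecting the asked answer:
  renamed field codes to attrs in record User -> inert for the asked User verdict: nothing fires


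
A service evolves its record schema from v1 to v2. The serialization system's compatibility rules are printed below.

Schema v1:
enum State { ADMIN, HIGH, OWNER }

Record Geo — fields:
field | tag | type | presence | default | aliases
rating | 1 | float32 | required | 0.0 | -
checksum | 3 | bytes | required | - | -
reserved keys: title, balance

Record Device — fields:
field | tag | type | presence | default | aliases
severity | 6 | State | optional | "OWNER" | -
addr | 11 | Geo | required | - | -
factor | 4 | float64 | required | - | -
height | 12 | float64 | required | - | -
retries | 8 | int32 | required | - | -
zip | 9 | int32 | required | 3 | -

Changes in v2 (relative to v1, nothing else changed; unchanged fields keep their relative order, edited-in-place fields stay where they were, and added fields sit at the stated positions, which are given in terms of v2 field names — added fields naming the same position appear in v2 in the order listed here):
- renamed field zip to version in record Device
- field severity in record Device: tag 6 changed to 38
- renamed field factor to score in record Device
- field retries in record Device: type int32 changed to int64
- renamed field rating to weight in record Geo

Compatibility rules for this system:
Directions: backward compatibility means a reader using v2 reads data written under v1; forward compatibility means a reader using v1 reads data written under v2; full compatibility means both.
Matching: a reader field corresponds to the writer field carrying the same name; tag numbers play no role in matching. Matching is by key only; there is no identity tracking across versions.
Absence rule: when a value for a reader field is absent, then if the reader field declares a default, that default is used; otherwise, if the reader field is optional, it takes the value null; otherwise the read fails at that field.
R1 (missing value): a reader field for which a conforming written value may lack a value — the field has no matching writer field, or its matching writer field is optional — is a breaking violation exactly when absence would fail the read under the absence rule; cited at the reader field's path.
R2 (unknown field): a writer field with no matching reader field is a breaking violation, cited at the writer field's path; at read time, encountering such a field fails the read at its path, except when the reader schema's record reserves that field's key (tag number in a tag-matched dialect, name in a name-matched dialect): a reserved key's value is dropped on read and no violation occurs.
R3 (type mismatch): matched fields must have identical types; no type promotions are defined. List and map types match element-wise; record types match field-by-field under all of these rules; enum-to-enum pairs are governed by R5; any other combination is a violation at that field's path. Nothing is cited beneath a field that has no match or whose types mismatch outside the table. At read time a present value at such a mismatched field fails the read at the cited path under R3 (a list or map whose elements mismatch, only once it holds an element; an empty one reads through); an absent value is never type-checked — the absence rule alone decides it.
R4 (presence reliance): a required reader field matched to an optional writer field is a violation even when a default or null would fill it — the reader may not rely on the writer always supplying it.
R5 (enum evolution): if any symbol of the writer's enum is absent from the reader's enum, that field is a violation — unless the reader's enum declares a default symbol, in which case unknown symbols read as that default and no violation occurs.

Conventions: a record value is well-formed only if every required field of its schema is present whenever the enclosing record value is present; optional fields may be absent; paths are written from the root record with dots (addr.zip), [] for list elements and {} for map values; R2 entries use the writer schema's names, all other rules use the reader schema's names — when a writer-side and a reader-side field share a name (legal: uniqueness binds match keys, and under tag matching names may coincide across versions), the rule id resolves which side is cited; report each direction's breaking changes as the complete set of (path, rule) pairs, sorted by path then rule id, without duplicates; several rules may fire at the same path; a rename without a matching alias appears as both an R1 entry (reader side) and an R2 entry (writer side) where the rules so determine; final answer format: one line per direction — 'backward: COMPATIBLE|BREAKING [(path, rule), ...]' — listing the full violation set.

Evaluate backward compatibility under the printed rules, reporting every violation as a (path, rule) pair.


backward: BREAKING [(addr.rating, R2), (factor, R2), (retries, R3), (score, R1), (zip, R2)]

arrows below run writer -> reader for Device
backward for Device (reader v2, writer v1):
  severity: State -> State, writer optional; from severity
  addr: Geo -> Geo, writer required; from addr
  no writer field matches reader score
  height: float64 -> float64, writer required; from height
  retries: int32 -> int64, writer required; from retries
  no writer field matches reader version
  factor (writer side), unknown to reader
  zip (writer side), unknown to reader
  no writer field matches reader addr.weight
  addr.checksum: bytes -> bytes, writer required; from addr.checksum
  addr.rating (writer side), unknown to reader
  rule R2 violated at addr.rating
  rule R2 violated at factor
  rule R3 violated at retries
  rule R1 violated at score
  rule R2 violated at zip
  => backward verdict for Device: BREAKING, 5 violation(s)
remaining Device differences; none change what is asked:
  field severity in record Device: tag 6 changed to 38 -> triggers nothing under Device's printed rules — same verdict


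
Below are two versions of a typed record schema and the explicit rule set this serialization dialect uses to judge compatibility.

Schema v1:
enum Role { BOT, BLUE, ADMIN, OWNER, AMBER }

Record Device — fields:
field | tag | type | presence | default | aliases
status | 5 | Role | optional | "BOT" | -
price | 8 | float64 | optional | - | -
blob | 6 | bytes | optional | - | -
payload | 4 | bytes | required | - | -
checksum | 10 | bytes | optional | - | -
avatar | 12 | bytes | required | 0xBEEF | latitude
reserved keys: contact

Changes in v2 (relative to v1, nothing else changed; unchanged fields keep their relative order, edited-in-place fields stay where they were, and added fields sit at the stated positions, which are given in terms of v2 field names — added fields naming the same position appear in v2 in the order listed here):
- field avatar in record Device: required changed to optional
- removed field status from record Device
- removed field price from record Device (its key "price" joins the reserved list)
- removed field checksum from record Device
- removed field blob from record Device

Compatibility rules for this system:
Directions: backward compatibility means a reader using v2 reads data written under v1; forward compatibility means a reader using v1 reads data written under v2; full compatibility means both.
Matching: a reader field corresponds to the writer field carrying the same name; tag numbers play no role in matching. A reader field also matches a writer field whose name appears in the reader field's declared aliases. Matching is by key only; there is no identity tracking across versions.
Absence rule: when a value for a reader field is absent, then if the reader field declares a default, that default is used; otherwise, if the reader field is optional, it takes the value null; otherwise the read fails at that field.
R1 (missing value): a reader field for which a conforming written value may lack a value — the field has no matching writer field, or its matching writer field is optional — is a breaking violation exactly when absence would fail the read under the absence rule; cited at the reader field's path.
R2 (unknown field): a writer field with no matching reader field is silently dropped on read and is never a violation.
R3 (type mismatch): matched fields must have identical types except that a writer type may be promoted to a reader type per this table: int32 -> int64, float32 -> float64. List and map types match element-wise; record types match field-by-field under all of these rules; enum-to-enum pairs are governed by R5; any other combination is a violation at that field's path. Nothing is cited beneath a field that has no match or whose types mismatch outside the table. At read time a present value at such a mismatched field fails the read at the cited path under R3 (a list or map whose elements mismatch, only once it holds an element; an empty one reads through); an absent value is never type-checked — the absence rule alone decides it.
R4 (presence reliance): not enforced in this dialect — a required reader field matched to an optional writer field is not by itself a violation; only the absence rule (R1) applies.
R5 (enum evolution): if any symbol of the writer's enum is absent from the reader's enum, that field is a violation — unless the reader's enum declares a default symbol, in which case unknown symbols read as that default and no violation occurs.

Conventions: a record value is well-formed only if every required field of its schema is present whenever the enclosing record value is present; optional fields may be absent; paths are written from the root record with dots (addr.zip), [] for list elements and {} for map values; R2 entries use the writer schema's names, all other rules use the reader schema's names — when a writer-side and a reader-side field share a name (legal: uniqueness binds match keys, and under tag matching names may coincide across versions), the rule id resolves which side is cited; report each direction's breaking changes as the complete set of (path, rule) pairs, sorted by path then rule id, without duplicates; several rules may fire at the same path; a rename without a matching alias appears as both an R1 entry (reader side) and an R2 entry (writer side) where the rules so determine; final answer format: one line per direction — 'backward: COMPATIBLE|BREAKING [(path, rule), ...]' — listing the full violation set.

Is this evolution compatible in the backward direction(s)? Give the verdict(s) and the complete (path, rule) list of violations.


in Device below, arrows point writer -> reader
backward for Device (reader v2, writer v1):
  payload <- payload (bytes -> bytes, writer required)
  avatar <- avatar (bytes -> bytes, writer required)
  writer field status has no reader counterpart
  writer field price has no reader counterpart
  writer field blob has no reader counterpart
  writer field checksum has no reader counterpart
  => backward verdict for Device: COMPATIBLE, no violations
diffs on Device not affecting the asked answer:
  field avatar in record Device: required changed to optional -> triggers nothing under Device's printed rules — same verdict
  removed field status from record Device -> triggers nothing under Device's printed rules — same verdict
  removed field price from record Device (its key "price" joins the reserved list) -> triggers nothing under Device's printed rules — same verdict
  removed field checksum from record Device -> triggers nothing under Device's printed rules — same verdict
  removed field blob from record Device -> triggers nothing under Device's printed rules — same verdict

backward: COMPATIBLE []


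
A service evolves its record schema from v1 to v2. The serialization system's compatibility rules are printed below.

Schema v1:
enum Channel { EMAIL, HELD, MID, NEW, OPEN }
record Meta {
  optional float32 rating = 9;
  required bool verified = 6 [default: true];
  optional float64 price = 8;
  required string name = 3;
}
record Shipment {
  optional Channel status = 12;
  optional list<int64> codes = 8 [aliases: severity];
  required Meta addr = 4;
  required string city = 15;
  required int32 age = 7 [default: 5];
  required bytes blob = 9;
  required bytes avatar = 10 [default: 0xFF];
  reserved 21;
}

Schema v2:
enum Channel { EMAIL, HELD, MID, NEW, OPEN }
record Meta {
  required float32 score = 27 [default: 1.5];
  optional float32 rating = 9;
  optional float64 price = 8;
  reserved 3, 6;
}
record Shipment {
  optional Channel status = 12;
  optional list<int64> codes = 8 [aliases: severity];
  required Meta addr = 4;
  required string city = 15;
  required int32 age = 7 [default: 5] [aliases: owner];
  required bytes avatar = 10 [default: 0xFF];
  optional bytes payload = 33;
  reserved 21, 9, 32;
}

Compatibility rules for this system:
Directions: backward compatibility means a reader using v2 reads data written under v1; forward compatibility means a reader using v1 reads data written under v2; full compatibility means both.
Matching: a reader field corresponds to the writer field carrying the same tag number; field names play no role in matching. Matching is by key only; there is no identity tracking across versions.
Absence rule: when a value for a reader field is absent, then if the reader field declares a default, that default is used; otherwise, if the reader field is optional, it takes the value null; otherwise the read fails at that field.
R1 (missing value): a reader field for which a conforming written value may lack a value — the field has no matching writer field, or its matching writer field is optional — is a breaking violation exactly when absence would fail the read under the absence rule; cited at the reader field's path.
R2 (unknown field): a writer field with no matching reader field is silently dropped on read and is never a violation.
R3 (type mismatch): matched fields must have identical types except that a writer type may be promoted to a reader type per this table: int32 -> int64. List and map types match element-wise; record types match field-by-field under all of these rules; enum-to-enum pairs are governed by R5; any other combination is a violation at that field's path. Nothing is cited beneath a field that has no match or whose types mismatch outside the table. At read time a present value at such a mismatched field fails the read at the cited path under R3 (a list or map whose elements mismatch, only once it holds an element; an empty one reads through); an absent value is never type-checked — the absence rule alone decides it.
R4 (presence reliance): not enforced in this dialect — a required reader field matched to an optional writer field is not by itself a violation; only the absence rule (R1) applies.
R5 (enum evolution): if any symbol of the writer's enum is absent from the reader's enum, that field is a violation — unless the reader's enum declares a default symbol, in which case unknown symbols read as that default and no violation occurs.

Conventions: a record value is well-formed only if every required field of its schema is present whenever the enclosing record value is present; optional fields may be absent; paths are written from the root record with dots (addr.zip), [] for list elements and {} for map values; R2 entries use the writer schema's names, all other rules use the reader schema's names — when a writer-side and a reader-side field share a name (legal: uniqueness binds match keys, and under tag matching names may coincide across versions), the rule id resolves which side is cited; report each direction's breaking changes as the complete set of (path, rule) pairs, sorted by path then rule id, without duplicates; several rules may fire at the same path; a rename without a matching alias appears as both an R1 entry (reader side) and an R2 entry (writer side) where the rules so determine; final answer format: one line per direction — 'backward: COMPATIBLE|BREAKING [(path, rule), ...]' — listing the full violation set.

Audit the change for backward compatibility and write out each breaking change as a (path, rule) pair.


each type pair in Shipment: writer, then reader
backward pass over Shipment, reader schema v2, writer schema v1:
  status <- status (Channel -> Channel, writer optional)
  codes <- codes (list<int64> -> list<int64>, writer optional)
  addr <- addr (Meta -> Meta, writer required)
  city <- city (string -> string, writer required)
  age <- age (int32 -> int32, writer required)
  avatar <- avatar (bytes -> bytes, writer required)
  payload: no writer-side match
  writer field blob has no reader counterpart
  addr.score: no writer-side match
  addr.rating <- addr.rating (float32 -> float32, writer optional)
  addr.price <- addr.price (float64 -> float64, writer optional)
  writer field addr.verified has no reader counterpart
  writer field addr.name has no reader counterpart
  => no violations; backward on Shipment: COMPATIBLE
remaining Shipment differences; none change what is asked:
  removed field blob from record Shipment (its key 9 joins the reserved list) -> fires only in the forward direction of Shipment, which is not asked here
  removed field name from record Meta (its key 3 joins the reserved list) -> fires only in the forward direction of Shipment, which is not asked here
  added field payload to record Shipment: optional bytes, tag 33 (in v2 it sits last) -> no rule fires on it in Shipment's dialect; the asked verdict holds
  removed field verified from record Meta (its key 6 joins the reserved list) -> no rule fires on it in Shipment's dialect; the asked verdict holds
  added field score to record Meta: required float32, tag 27, default 1.5 (in v2 it sits immediately before rating) -> no rule fires on it in Shipment's dialect; the asked verdict holds

backward: COMPATIBLE []


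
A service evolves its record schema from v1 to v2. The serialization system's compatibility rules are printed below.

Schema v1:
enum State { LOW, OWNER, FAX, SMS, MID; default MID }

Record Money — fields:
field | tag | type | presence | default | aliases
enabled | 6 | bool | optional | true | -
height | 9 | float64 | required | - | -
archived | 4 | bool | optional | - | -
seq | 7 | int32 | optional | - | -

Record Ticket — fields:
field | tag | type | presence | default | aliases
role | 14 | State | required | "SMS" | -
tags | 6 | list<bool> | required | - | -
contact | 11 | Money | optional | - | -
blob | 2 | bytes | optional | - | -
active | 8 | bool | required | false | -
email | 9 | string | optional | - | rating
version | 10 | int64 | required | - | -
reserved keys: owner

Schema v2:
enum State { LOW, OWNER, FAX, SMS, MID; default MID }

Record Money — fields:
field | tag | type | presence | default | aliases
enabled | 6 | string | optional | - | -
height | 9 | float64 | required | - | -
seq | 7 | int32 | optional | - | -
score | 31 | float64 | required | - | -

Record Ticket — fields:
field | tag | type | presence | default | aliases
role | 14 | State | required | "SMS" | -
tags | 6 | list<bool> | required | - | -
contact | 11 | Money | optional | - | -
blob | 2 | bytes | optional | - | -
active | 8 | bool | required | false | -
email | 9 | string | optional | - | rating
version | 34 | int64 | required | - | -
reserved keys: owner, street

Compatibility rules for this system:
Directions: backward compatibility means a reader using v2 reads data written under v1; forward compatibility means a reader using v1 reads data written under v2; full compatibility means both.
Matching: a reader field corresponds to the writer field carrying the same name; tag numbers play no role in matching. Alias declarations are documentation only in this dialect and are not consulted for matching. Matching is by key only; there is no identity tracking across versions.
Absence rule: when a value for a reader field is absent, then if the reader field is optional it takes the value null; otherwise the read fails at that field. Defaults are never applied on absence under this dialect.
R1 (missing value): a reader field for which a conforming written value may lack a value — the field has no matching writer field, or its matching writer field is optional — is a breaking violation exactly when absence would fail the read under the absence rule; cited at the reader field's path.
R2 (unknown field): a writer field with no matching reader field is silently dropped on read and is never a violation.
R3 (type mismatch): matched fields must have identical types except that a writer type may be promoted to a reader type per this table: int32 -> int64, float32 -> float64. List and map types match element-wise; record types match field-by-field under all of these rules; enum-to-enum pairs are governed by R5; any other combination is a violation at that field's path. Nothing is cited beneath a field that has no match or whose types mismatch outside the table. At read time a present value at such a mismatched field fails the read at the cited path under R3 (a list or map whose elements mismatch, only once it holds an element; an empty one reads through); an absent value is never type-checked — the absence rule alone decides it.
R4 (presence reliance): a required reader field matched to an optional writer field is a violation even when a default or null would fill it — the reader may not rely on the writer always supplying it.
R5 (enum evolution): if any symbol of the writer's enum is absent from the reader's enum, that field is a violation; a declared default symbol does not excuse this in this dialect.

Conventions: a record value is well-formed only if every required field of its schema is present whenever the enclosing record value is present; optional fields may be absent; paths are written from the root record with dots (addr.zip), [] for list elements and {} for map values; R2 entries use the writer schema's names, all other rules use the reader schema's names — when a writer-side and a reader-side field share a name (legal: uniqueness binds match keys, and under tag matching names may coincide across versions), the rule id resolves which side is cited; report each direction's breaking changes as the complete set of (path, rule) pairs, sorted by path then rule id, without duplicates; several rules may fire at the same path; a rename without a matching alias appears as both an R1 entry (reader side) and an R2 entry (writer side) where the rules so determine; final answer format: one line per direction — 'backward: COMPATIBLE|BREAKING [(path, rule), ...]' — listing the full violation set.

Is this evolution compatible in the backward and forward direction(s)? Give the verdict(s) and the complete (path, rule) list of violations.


backward: BREAKING [(contact.enabled, R3), (contact.score, R1)]; forward: BREAKING [(contact.enabled, R3)]

the writer's type comes first in each Ticket pair
backward analysis of Ticket with v2 as reader and v1 as writer:
  role <- role (State -> State, writer required)
  tags <- tags (list<bool> -> list<bool>, writer required)
  contact <- contact (Money -> Money, writer optional)
  blob <- blob (bytes -> bytes, writer optional)
  active <- active (bool -> bool, writer required)
  email <- email (string -> string, writer optional)
  version <- version (int64 -> int64, writer required)
  contact.enabled <- contact.enabled (bool -> string, writer optional)
  contact.height <- contact.height (float64 -> float64, writer required)
  contact.seq <- contact.seq (int32 -> int32, writer optional)
  no writer field matches reader contact.score
  writer contact.archived: unknown to reader
  rule R3 violated at contact.enabled
  rule R1 violated at contact.score
  => 2 violation(s): backward is BREAKING for Ticket
forward analysis of Ticket with v1 as reader and v2 as writer:
  role <- role (State -> State, writer required)
  tags <- tags (list<bool> -> list<bool>, writer required)
  contact <- contact (Money -> Money, writer optional)
  blob <- blob (bytes -> bytes, writer optional)
  active <- active (bool -> bool, writer required)
  email <- email (string -> string, writer optional)
  version <- version (int64 -> int64, writer required)
  contact.enabled <- contact.enabled (string -> bool, writer optional)
  contact.height <- contact.height (float64 -> float64, writer required)
  no writer field matches reader contact.archived
  contact.seq <- contact.seq (int32 -> int32, writer optional)
  writer contact.score: unknown to reader
  rule R3 violated at contact.enabled
  => 1 violation(s): forward is BREAKING for Ticket


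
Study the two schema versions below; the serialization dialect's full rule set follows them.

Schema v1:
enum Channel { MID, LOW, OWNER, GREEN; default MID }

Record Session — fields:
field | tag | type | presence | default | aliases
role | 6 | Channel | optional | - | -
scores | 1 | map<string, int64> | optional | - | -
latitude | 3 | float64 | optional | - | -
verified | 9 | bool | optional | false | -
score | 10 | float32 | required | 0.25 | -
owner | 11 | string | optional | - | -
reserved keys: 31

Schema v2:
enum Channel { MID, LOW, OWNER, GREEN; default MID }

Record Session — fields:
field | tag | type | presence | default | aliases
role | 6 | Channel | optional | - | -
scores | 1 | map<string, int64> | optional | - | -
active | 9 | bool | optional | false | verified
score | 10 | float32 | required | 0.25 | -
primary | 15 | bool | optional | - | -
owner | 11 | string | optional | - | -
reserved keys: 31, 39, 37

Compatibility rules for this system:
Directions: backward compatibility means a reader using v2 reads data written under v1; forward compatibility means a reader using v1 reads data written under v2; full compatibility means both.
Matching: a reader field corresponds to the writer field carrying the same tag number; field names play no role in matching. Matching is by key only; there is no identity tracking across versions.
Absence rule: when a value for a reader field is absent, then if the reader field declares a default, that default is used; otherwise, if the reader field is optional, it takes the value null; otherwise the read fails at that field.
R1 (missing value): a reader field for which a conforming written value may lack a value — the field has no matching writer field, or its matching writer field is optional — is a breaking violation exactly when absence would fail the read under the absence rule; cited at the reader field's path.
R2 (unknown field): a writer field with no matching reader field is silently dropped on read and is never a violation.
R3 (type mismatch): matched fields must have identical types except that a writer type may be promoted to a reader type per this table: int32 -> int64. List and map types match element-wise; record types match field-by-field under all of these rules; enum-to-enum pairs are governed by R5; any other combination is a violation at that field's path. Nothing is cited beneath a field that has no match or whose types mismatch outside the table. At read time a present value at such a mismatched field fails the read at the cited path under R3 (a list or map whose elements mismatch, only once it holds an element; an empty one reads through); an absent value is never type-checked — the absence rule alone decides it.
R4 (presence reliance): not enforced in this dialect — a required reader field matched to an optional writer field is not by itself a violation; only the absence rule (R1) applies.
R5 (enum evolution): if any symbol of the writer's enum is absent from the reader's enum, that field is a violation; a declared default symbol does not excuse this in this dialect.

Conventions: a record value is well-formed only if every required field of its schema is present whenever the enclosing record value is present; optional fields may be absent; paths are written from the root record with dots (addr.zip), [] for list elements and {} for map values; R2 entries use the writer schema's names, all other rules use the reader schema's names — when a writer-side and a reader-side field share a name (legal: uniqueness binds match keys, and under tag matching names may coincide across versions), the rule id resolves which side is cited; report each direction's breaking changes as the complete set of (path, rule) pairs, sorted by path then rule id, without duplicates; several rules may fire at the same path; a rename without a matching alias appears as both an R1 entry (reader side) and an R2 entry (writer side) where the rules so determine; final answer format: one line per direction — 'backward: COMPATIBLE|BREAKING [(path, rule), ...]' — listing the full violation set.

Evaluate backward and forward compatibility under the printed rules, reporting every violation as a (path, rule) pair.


each type pair in Session: writer, then reader
checking backward for Session: reader v2 against writer v1:
  writer optional, Channel -> Channel: reader role maps from writer role
  writer optional, map<string, int64> -> map<string, int64>: reader scores maps from writer scores
  writer optional, bool -> bool: reader active maps from writer verified
  writer required, float32 -> float32: reader score maps from writer score
  primary: no writer-side match
  writer optional, string -> string: reader owner maps from writer owner
  leftover writer field: latitude
  => backward: COMPATIBLE
checking forward for Session: reader v1 against writer v2:
  writer optional, Channel -> Channel: reader role maps from writer role
  writer optional, map<string, int64> -> map<string, int64>: reader scores maps from writer scores
  latitude: no writer-side match
  writer optional, bool -> bool: reader verified maps from writer active
  writer required, float32 -> float32: reader score maps from writer score
  writer optional, string -> string: reader owner maps from writer owner
  leftover writer field: primary
  => forward: COMPATIBLE

backward: COMPATIBLE []; forward: COMPATIBLE []
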